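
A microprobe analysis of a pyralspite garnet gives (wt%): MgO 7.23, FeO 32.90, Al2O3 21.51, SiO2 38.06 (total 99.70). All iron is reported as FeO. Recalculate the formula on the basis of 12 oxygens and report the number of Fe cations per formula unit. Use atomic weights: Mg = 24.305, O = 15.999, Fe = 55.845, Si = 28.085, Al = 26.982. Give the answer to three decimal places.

7.23 wt% MgO ÷ 40.304 g/mol = 0.17939 mol, giving 0.17939 Mg and 0.17939 O.
32.90 wt% FeO ÷ 71.844 g/mol = 0.45794 mol, giving 0.45794 Fe and 0.45794 O.
21.51 wt% Al2O3 ÷ 101.961 g/mol = 0.21096 mol, giving 0.42192 Al and 0.63288 O.
38.06 wt% SiO2 ÷ 60.083 g/mol = 0.63346 mol, giving 0.63346 Si and 1.26692 O.
Oxygen sums to 2.53713; scaling by 12/2.53713 = 4.72975 puts the formula on 12 O.
Fe: 0.45794 × 4.72975 = 2.166 atoms per formula unit.

2.166 Fe apfu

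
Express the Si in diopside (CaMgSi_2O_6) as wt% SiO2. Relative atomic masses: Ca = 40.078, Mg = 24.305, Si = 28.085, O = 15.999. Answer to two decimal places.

M(CaMgSi_2O_6) = 216.547 g/mol; M(SiO2) = 60.083 g/mol.
Moles SiO2 per formula unit = 2 Si ÷ 1 = 2.0000.
SiO2 fraction = (2.0000 × 60.083) / 216.547 = 120.166/216.547 = 0.5549.

55.49 wt%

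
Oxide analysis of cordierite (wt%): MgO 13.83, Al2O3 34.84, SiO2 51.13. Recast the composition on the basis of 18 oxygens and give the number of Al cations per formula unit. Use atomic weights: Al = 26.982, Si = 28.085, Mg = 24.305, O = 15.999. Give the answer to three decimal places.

4.007 Al apfu

13.83 wt% MgO ÷ 40.304 g/mol = 0.34314 mol, giving 0.34314 Mg and 0.34314 O.
34.84 wt% Al2O3 ÷ 101.961 g/mol = 0.34170 mol, giving 0.68340 Al and 1.02510 O.
51.13 wt% SiO2 ÷ 60.083 g/mol = 0.85099 mol, giving 0.85099 Si and 1.70198 O.
Oxygen sums to 3.07022; scaling by 18/3.07022 = 5.86277 puts the formula on 18 O.
Al: 0.68340 × 5.86277 = 4.007 atoms per formula unit.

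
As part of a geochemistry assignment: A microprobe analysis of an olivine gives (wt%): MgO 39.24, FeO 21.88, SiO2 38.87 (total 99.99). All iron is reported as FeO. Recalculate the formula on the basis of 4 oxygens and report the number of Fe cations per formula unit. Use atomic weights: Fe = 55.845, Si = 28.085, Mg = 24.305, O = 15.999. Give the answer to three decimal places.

MgO: 39.24/40.304 = 0.97360 mol → 0.97360 mol Mg, 0.97360 mol O.
FeO: 21.88/71.844 = 0.30455 mol → 0.30455 mol Fe, 0.30455 mol O.
SiO2: 38.87/60.083 = 0.64694 mol → 0.64694 mol Si, 1.29388 mol O.
Total oxygen = 2.57203 mol. Normalization factor = 4/2.57203 = 1.55519.
Fe per 4 O = 0.30455 × 1.55519 = 0.474.

0.474 Fe apfu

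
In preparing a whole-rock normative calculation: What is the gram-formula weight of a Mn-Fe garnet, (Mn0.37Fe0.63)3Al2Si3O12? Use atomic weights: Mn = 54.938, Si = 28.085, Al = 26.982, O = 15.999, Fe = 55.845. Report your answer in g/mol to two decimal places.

496.74 g/mol

The formula mass is the sum 1.11*54.938 + 1.89*55.845 + 2*26.982 + 3*28.085 + 12*15.999.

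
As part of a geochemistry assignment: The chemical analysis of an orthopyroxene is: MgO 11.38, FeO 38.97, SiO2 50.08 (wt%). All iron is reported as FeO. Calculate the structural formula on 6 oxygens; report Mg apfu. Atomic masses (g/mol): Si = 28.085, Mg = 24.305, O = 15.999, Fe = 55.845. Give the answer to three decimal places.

11.38 wt% MgO ÷ 40.304 g/mol = 0.28235 mol, giving 0.28235 Mg and 0.28235 O.
38.97 wt% FeO ÷ 71.844 g/mol = 0.54243 mol, giving 0.54243 Fe and 0.54243 O.
50.08 wt% SiO2 ÷ 60.083 g/mol = 0.83351 mol, giving 0.83351 Si and 1.66702 O.
Oxygen sums to 2.49180; scaling by 6/2.49180 = 2.40790 puts the formula on 6 O.
Mg: 0.28235 × 2.40790 = 0.680 atoms per formula unit.

0.680 Mg apfu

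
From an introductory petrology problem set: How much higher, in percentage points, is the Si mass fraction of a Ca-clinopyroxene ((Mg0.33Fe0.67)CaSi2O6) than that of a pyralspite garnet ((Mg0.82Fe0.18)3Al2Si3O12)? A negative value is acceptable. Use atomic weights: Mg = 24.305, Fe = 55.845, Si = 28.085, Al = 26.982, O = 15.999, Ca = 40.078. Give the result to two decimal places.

Si in (Mg0.33Fe0.67)CaSi2O6: molar mass 237.679 g/mol; 2×28.085 = 56.170 g → 23.63 wt%.
Si in (Mg0.82Fe0.18)3Al2Si3O12: molar mass 420.154 g/mol; 3×28.085 = 84.255 g → 20.05 wt%.
Difference = 23.63 − 20.05 = 3.58 percentage points.

3.58 percentage points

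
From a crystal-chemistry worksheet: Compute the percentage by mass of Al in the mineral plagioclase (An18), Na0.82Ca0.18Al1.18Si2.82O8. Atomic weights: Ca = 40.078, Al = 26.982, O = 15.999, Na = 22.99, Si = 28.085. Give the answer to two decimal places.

12.01 mass %

Molar mass of Na0.82Ca0.18Al1.18Si2.82O8: 0.82*22.99 + 0.18*40.078 + 1.18*26.982 + 2.82*28.085 + 8*15.999 = 265.096 g/mol.
Mass of Al per formula unit: 1.18 × 26.982 = 31.839 g.
Weight fraction Al = 31.839 / 265.096 = 0.1201.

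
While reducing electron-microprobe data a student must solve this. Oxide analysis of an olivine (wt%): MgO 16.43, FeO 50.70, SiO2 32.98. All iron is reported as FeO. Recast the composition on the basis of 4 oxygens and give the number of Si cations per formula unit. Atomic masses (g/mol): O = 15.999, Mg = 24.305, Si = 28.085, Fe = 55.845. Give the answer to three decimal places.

MgO (M=40.304): mol = 0.40765; Mg = 0.40765, O = 0.40765.
FeO (M=71.844): mol = 0.70570; Fe = 0.70570, O = 0.70570.
SiO2 (M=60.083): mol = 0.54891; Si = 0.54891, O = 1.09782.
ΣO = 2.21117; factor = 4/ΣO = 1.80900.
Si apfu = 0.54891 × 1.80900 = 0.993.

0.993 Si apfu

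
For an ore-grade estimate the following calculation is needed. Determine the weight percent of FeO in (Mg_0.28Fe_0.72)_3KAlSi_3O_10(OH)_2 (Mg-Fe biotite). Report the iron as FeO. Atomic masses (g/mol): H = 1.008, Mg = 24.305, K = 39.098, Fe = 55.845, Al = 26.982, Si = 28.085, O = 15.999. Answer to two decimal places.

31.97 wt%

Molar mass of (Mg_0.28Fe_0.72)_3KAlSi_3O_10(OH)_2 = 0.84·24.305 + 2.16·55.845 + 1·39.098 + 1·26.982 + 3·28.085 + 12·15.999 + 2·1.008 = 485.380 g/mol.
Each formula unit contains 2.16 Fe, equivalent to 2.16/1 = 2.1600 mol FeO.
M(FeO) = 1×55.845 + 1×15.999 = 71.844 g/mol.
Mass of FeO per formula unit = 2.1600 × 71.844 = 155.183 g.
FeO wt% = 155.183 / 485.380 × 100 = 31.97%.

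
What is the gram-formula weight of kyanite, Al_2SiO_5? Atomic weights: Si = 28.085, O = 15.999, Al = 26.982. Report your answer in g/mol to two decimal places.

162.04 g/mol

The formula mass is the sum 2·26.982 + 1·28.085 + 5·15.999.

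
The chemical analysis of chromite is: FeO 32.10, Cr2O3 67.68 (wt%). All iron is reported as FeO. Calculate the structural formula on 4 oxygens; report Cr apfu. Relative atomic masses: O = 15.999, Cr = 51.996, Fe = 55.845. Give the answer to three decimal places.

1.998 Cr apfu

32.10 wt% FeO ÷ 71.844 g/mol = 0.44680 mol, giving 0.44680 Fe and 0.44680 O.
67.68 wt% Cr2O3 ÷ 151.989 g/mol = 0.44530 mol, giving 0.89060 Cr and 1.33590 O.
Oxygen sums to 1.78270; scaling by 4/1.78270 = 2.24379 puts the formula on 4 O.
Cr: 0.89060 × 2.24379 = 1.998 atoms per formula unit.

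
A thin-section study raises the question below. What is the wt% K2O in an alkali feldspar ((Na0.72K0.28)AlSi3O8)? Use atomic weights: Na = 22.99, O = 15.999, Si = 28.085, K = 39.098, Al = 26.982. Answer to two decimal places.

4.94 wt%

Molar mass of (Na0.72K0.28)AlSi3O8 = 0.72·22.99 + 0.28·39.098 + 1·26.982 + 3·28.085 + 8·15.999 = 266.729 g/mol.
Each formula unit contains 0.28 K, equivalent to 0.28/2 = 0.1400 mol K2O.
M(K2O) = 2×39.098 + 1×15.999 = 94.195 g/mol.
Mass of K2O per formula unit = 0.1400 × 94.195 = 13.187 g.
K2O wt% = 13.187 / 266.729 × 100 = 4.94%.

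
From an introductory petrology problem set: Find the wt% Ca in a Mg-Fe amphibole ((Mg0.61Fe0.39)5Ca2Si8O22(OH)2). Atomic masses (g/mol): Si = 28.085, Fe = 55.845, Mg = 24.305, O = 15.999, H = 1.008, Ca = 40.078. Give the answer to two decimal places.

M((Mg0.61Fe0.39)5Ca2Si8O22(OH)2) = 873.856 g/mol.
Ca contributes 2 × 40.078 = 80.156 g per mole.
80.156/873.856 = 0.0917 → 9.17%.

9.17 weight percent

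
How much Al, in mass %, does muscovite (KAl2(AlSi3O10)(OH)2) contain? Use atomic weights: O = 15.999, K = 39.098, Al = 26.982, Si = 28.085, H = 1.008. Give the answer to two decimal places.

20.32 mass %

Formula mass = 1*39.098 + 3*26.982 + 3*28.085 + 12*15.999 + 2*1.008 = 398.303 g/mol, of which 80.946 g is Al.
So Al makes up 80.946/398.303 = 0.2032 of the mass, i.e. 20.32%.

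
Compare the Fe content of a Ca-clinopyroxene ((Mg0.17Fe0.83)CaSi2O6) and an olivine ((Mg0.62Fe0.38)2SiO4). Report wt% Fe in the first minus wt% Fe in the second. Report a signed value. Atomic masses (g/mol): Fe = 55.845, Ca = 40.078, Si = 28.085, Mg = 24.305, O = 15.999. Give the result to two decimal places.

First mineral: 46.351 g Fe in 242.725 g formula = 19.10 wt% Fe.
Second mineral: 42.442 g Fe in 164.661 g formula = 25.78 wt% Fe.
19.10% − 25.78% gives a difference of -6.68 percentage points.

-6.68 percentage points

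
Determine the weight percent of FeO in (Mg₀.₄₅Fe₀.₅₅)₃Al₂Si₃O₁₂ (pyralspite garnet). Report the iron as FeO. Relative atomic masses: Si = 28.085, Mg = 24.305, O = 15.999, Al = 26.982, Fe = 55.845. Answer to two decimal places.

26.04 wt%

Molar mass of (Mg₀.₄₅Fe₀.₅₅)₃Al₂Si₃O₁₂ = 1.35·24.305 + 1.65·55.845 + 2·26.982 + 3·28.085 + 12·15.999 = 455.163 g/mol.
Each formula unit contains 1.65 Fe, equivalent to 1.65/1 = 1.6500 mol FeO.
M(FeO) = 1×55.845 + 1×15.999 = 71.844 g/mol.
Mass of FeO per formula unit = 1.6500 × 71.844 = 118.543 g.
FeO wt% = 118.543 / 455.163 × 100 = 26.04%.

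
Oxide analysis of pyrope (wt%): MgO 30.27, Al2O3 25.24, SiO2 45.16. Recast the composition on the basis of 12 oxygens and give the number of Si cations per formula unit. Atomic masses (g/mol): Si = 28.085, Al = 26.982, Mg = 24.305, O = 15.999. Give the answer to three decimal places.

MgO (M=40.304): mol = 0.75104; Mg = 0.75104, O = 0.75104.
Al2O3 (M=101.961): mol = 0.24755; Al = 0.49510, O = 0.74265.
SiO2 (M=60.083): mol = 0.75163; Si = 0.75163, O = 1.50326.
ΣO = 2.99695; factor = 12/ΣO = 4.00407.
Si apfu = 0.75163 × 4.00407 = 3.010.

3.010 Si apfu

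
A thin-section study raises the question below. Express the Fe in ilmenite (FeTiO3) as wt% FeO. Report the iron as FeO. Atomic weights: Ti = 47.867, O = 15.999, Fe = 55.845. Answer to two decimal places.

Molar mass of FeTiO3 = 1*55.845 + 1*47.867 + 3*15.999 = 151.709 g/mol.
Each formula unit contains 1 Fe, equivalent to 1/1 = 1.0000 mol FeO.
M(FeO) = 1×55.845 + 1×15.999 = 71.844 g/mol.
Mass of FeO per formula unit = 1.0000 × 71.844 = 71.844 g.
FeO wt% = 71.844 / 151.709 × 100 = 47.36%.

47.36 wt%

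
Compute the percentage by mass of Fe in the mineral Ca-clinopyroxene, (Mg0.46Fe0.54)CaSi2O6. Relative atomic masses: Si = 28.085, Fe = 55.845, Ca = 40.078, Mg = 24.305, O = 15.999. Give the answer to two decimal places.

Formula mass = 0.46·24.305 + 0.54·55.845 + 1·40.078 + 2·28.085 + 6·15.999 = 233.579 g/mol, of which 30.156 g is Fe.
So Fe makes up 30.156/233.579 = 0.1291 of the mass, i.e. 12.91%.

12.91 wt%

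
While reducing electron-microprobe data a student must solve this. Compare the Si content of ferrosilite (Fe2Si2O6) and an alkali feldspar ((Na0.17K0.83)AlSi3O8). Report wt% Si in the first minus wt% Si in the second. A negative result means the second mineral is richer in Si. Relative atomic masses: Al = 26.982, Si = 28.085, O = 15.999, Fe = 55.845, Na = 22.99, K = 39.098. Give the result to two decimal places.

-9.28 percentage points

Si in Fe2Si2O6: molar mass 263.854 g/mol; 2×28.085 = 56.170 g → 21.29 wt%.
Si in (Na0.17K0.83)AlSi3O8: molar mass 275.589 g/mol; 3×28.085 = 84.255 g → 30.57 wt%.
Difference = 21.29 − 30.57 = -9.28 percentage points.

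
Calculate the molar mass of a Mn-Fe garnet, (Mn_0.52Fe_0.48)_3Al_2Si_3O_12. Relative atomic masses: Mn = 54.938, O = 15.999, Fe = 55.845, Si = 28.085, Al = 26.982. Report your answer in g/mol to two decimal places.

496.33 g/mol

M = 1.56·54.938 + 1.44·55.845 + 2·26.982 + 3·28.085 + 12·15.999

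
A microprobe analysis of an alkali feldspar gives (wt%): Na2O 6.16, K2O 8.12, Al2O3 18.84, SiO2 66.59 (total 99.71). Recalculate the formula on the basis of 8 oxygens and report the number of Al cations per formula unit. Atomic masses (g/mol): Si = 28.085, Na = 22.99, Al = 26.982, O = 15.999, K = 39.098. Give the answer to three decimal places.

Na2O (M=61.979): mol = 0.09939; Na = 0.19878, O = 0.09939.
K2O (M=94.195): mol = 0.08620; K = 0.17240, O = 0.08620.
Al2O3 (M=101.961): mol = 0.18478; Al = 0.36956, O = 0.55434.
SiO2 (M=60.083): mol = 1.10830; Si = 1.10830, O = 2.21660.
ΣO = 2.95653; factor = 8/ΣO = 2.70587.
Al apfu = 0.36956 × 2.70587 = 1.000.

1.000 Al apfu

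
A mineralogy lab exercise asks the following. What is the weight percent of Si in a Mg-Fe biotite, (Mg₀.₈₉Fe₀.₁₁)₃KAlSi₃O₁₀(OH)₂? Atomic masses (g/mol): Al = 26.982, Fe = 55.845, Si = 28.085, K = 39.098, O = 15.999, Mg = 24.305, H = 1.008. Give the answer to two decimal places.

19.70 wt%

Formula mass = 2.67*24.305 + 0.33*55.845 + 1*39.098 + 1*26.982 + 3*28.085 + 12*15.999 + 2*1.008 = 427.662 g/mol, of which 84.255 g is Si.
So Si makes up 84.255/427.662 = 0.1970 of the mass, i.e. 19.70%.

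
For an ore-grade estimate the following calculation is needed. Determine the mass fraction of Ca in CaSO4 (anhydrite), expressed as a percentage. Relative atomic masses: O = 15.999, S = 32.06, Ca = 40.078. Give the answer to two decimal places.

29.44 mass %

M(CaSO4) = 136.134 g/mol.
Ca contributes 1 × 40.078 = 40.078 g per mole.
40.078/136.134 = 0.2944 → 29.44%.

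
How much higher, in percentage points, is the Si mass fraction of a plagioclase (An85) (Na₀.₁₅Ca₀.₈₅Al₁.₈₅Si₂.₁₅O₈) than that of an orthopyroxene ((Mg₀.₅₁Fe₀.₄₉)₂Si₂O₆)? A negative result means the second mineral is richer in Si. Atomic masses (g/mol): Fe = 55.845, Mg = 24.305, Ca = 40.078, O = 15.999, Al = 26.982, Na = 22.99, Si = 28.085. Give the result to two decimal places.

Si in Na₀.₁₅Ca₀.₈₅Al₁.₈₅Si₂.₁₅O₈: molar mass 275.806 g/mol; 2.15×28.085 = 60.383 g → 21.89 wt%.
Si in (Mg₀.₅₁Fe₀.₄₉)₂Si₂O₆: molar mass 231.683 g/mol; 2×28.085 = 56.170 g → 24.24 wt%.
Difference = 21.89 − 24.24 = -2.35 percentage points.

-2.35 percentage points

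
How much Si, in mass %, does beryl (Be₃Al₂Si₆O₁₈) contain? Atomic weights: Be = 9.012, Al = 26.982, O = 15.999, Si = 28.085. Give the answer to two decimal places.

31.35 mass %

Molar mass of Be₃Al₂Si₆O₁₈: 3·9.012 + 2·26.982 + 6·28.085 + 18·15.999 = 537.492 g/mol.
Mass of Si per formula unit: 6 × 28.085 = 168.510 g.
Weight fraction Si = 168.510 / 537.492 = 0.3135.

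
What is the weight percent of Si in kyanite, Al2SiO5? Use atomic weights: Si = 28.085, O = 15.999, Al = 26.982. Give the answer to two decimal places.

17.33 weight percent

Molar mass of Al2SiO5: 2*26.982 + 1*28.085 + 5*15.999 = 162.044 g/mol.
Mass of Si per formula unit: 1 × 28.085 = 28.085 g.
Weight fraction Si = 28.085 / 162.044 = 0.1733.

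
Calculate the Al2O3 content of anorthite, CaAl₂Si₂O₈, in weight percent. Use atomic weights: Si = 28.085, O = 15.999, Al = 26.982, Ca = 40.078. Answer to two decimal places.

M(CaAl₂Si₂O₈) = 278.204 g/mol; M(Al2O3) = 101.961 g/mol.
Moles Al2O3 per formula unit = 2 Al ÷ 2 = 1.0000.
Al2O3 fraction = (1.0000 × 101.961) / 278.204 = 101.961/278.204 = 0.3665.

36.65 wt%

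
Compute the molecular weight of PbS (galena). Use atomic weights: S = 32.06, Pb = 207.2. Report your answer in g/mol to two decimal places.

M = 1(207.2) + 1(32.06)

239.26 g/mol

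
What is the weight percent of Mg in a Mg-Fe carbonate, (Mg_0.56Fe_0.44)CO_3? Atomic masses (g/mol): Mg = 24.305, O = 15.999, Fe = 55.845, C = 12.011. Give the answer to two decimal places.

Formula mass = 0.56·24.305 + 0.44·55.845 + 1·12.011 + 3·15.999 = 98.191 g/mol, of which 13.611 g is Mg.
So Mg makes up 13.611/98.191 = 0.1386 of the mass, i.e. 13.86%.

13.86 mass %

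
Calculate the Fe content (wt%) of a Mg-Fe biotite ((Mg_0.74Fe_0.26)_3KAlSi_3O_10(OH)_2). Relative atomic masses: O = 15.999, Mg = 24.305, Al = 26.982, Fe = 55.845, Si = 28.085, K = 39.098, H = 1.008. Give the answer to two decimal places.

9.86 wt%

Molar mass of (Mg_0.74Fe_0.26)_3KAlSi_3O_10(OH)_2: 2.22×24.305 + 0.78×55.845 + 1×39.098 + 1×26.982 + 3×28.085 + 12×15.999 + 2×1.008 = 441.855 g/mol.
Mass of Fe per formula unit: 0.78 × 55.845 = 43.559 g.
Weight fraction Fe = 43.559 / 441.855 = 0.0986.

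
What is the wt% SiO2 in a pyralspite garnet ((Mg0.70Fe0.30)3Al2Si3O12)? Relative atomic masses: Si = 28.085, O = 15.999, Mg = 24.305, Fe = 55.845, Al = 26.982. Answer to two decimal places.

Molar mass of (Mg0.70Fe0.30)3Al2Si3O12 = 2.10×24.305 + 0.90×55.845 + 2×26.982 + 3×28.085 + 12×15.999 = 431.508 g/mol.
Each formula unit contains 3 Si, equivalent to 3/1 = 3.0000 mol SiO2.
M(SiO2) = 1×28.085 + 2×15.999 = 60.083 g/mol.
Mass of SiO2 per formula unit = 3.0000 × 60.083 = 180.249 g.
SiO2 wt% = 180.249 / 431.508 × 100 = 41.77%.

41.77 wt%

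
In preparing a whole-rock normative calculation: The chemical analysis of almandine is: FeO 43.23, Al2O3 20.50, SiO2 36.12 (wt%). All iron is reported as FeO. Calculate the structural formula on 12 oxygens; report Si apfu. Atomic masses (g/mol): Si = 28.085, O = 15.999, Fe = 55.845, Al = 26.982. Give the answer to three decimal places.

FeO: 43.23/71.844 = 0.60172 mol → 0.60172 mol Fe, 0.60172 mol O.
Al2O3: 20.50/101.961 = 0.20106 mol → 0.40212 mol Al, 0.60318 mol O.
SiO2: 36.12/60.083 = 0.60117 mol → 0.60117 mol Si, 1.20234 mol O.
Total oxygen = 2.40724 mol. Normalization factor = 12/2.40724 = 4.98496.
Si per 12 O = 0.60117 × 4.98496 = 2.997.

2.997 Si apfu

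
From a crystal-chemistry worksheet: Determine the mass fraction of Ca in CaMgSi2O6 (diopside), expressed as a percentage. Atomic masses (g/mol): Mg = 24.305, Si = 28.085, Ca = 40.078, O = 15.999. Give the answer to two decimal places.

18.51 wt%

Molar mass of CaMgSi2O6: 1×40.078 + 1×24.305 + 2×28.085 + 6×15.999 = 216.547 g/mol.
Mass of Ca per formula unit: 1 × 40.078 = 40.078 g.
Weight fraction Ca = 40.078 / 216.547 = 0.1851.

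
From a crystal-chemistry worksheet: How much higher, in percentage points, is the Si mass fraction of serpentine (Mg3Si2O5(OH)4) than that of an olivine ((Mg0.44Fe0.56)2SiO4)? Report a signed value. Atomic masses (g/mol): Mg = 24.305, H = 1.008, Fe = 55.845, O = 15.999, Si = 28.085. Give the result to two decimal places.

4.31 percentage points

M(Mg3Si2O5(OH)4) = 277.108 g/mol, so wt% Si = 56.170/277.108 × 100 = 20.27%.
M((Mg0.44Fe0.56)2SiO4) = 176.016 g/mol, so wt% Si = 28.085/176.016 × 100 = 15.96%.
20.27 − 15.96 = 4.31 pp.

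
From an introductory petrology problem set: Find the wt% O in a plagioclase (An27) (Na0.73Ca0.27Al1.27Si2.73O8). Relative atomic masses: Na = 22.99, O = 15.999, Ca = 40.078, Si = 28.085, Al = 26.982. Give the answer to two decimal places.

M(Na0.73Ca0.27Al1.27Si2.73O8) = 266.535 g/mol.
O contributes 8 × 15.999 = 127.992 g per mole.
127.992/266.535 = 0.4802 → 48.02%.

48.02 mass %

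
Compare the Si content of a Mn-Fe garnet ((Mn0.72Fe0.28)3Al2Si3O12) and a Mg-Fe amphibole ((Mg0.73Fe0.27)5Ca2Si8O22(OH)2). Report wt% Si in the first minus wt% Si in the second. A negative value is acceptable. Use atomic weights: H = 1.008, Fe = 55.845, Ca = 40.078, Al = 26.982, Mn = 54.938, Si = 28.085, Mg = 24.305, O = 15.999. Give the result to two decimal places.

M((Mn0.72Fe0.28)3Al2Si3O12) = 495.783 g/mol, so wt% Si = 84.255/495.783 × 100 = 16.99%.
M((Mg0.73Fe0.27)5Ca2Si8O22(OH)2) = 854.932 g/mol, so wt% Si = 224.680/854.932 × 100 = 26.28%.
16.99 − 26.28 = -9.29 pp.

-9.29 percentage points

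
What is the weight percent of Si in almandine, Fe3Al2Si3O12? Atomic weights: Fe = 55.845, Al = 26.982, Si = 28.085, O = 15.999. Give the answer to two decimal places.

Molar mass of Fe3Al2Si3O12: 3*55.845 + 2*26.982 + 3*28.085 + 12*15.999 = 497.742 g/mol.
Mass of Si per formula unit: 3 × 28.085 = 84.255 g.
Weight fraction Si = 84.255 / 497.742 = 0.1693.

16.93 wt%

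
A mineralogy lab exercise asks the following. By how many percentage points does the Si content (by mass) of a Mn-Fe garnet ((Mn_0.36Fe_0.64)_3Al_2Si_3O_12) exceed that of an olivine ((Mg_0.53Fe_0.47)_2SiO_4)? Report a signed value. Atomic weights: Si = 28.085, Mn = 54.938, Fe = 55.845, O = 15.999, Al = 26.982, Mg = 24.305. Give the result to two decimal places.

0.47 percentage points

First mineral: 84.255 g Si in 496.762 g formula = 16.96 wt% Si.
Second mineral: 28.085 g Si in 170.339 g formula = 16.49 wt% Si.
16.96% − 16.49% gives a difference of 0.47 percentage points.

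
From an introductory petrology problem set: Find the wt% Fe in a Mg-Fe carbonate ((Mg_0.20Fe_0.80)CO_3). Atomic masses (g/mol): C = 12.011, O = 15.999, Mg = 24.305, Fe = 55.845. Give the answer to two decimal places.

Formula mass = 0.20×24.305 + 0.80×55.845 + 1×12.011 + 3×15.999 = 109.545 g/mol, of which 44.676 g is Fe.
So Fe makes up 44.676/109.545 = 0.4078 of the mass, i.e. 40.78%.

40.78 wt%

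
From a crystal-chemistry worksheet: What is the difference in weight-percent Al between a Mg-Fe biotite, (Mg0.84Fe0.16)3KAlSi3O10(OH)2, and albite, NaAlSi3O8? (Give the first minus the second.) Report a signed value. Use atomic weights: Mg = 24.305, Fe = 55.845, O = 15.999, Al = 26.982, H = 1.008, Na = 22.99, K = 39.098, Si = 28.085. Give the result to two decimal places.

First mineral: 26.982 g Al in 432.393 g formula = 6.24 wt% Al.
Second mineral: 26.982 g Al in 262.219 g formula = 10.29 wt% Al.
6.24% − 10.29% gives a difference of -4.05 percentage points.

-4.05 percentage points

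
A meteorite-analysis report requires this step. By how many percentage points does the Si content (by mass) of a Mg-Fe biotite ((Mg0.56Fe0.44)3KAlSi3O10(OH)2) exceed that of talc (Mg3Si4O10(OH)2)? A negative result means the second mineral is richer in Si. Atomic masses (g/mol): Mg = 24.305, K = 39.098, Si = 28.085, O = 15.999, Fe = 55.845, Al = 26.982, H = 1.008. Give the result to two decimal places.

Si in (Mg0.56Fe0.44)3KAlSi3O10(OH)2: molar mass 458.887 g/mol; 3×28.085 = 84.255 g → 18.36 wt%.
Si in Mg3Si4O10(OH)2: molar mass 379.259 g/mol; 4×28.085 = 112.340 g → 29.62 wt%.
Difference = 18.36 − 29.62 = -11.26 percentage points.

-11.26 percentage points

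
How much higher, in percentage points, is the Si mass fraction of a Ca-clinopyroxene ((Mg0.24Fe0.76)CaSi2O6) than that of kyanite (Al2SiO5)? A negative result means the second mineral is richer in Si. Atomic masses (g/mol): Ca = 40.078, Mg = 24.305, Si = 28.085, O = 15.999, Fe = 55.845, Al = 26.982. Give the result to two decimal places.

First mineral: 56.170 g Si in 240.517 g formula = 23.35 wt% Si.
Second mineral: 28.085 g Si in 162.044 g formula = 17.33 wt% Si.
23.35% − 17.33% gives a difference of 6.02 percentage points.

6.02 percentage points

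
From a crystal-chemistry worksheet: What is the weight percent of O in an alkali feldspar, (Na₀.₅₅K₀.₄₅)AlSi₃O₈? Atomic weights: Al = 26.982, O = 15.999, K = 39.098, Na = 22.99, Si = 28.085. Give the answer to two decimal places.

47.50 wt%

Formula mass = 0.55·22.99 + 0.45·39.098 + 1·26.982 + 3·28.085 + 8·15.999 = 269.468 g/mol, of which 127.992 g is O.
So O makes up 127.992/269.468 = 0.4750 of the mass, i.e. 47.50%.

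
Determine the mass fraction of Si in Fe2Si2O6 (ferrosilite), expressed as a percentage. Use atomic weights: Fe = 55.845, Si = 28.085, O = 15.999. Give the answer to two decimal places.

M(Fe2Si2O6) = 263.854 g/mol.
Si contributes 2 × 28.085 = 56.170 g per mole.
56.170/263.854 = 0.2129 → 21.29%.

21.29 mass %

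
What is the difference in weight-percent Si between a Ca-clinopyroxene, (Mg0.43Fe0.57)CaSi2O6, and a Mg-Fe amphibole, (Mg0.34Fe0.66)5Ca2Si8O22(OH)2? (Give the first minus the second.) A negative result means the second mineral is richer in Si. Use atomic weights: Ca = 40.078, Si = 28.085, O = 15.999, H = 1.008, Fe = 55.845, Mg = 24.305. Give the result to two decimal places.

-0.57 percentage points

M((Mg0.43Fe0.57)CaSi2O6) = 234.525 g/mol, so wt% Si = 56.170/234.525 × 100 = 23.95%.
M((Mg0.34Fe0.66)5Ca2Si8O22(OH)2) = 916.435 g/mol, so wt% Si = 224.680/916.435 × 100 = 24.52%.
23.95 − 24.52 = -0.57 pp.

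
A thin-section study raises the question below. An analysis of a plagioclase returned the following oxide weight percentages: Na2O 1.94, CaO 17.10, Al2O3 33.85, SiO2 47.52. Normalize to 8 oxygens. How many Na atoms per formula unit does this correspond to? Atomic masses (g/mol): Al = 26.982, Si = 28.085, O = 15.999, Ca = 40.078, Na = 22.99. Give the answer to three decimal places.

1.94 wt% Na2O ÷ 61.979 g/mol = 0.03130 mol, giving 0.06260 Na and 0.03130 O.
17.10 wt% CaO ÷ 56.077 g/mol = 0.30494 mol, giving 0.30494 Ca and 0.30494 O.
33.85 wt% Al2O3 ÷ 101.961 g/mol = 0.33199 mol, giving 0.66398 Al and 0.99597 O.
47.52 wt% SiO2 ÷ 60.083 g/mol = 0.79091 mol, giving 0.79091 Si and 1.58182 O.
Oxygen sums to 2.91403; scaling by 8/2.91403 = 2.74534 puts the formula on 8 O.
Na: 0.06260 × 2.74534 = 0.172 atoms per formula unit.

0.172 Na apfu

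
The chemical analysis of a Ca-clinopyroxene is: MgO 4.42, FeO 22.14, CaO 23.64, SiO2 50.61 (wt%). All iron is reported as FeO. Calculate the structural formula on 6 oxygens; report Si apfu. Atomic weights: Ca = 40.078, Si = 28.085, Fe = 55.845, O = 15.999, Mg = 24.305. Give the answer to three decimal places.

2.002 Si apfu

MgO: 4.42/40.304 = 0.10967 mol → 0.10967 mol Mg, 0.10967 mol O.
FeO: 22.14/71.844 = 0.30817 mol → 0.30817 mol Fe, 0.30817 mol O.
CaO: 23.64/56.077 = 0.42156 mol → 0.42156 mol Ca, 0.42156 mol O.
SiO2: 50.61/60.083 = 0.84233 mol → 0.84233 mol Si, 1.68466 mol O.
Total oxygen = 2.52406 mol. Normalization factor = 6/2.52406 = 2.37712.
Si per 6 O = 0.84233 × 2.37712 = 2.002.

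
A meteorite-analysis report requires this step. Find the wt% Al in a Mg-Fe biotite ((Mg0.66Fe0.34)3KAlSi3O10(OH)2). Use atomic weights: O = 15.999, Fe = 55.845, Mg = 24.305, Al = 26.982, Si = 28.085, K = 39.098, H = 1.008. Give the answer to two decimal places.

Formula mass = 1.98·24.305 + 1.02·55.845 + 1·39.098 + 1·26.982 + 3·28.085 + 12·15.999 + 2·1.008 = 449.425 g/mol, of which 26.982 g is Al.
So Al makes up 26.982/449.425 = 0.0600 of the mass, i.e. 6.00%.

6.00 wt%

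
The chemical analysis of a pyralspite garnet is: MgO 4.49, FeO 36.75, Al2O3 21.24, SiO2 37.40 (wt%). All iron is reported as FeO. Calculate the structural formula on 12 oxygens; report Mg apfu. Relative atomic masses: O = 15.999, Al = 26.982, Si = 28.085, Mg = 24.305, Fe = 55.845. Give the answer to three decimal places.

MgO: 4.49/40.304 = 0.11140 mol → 0.11140 mol Mg, 0.11140 mol O.
FeO: 36.75/71.844 = 0.51152 mol → 0.51152 mol Fe, 0.51152 mol O.
Al2O3: 21.24/101.961 = 0.20831 mol → 0.41662 mol Al, 0.62493 mol O.
SiO2: 37.40/60.083 = 0.62247 mol → 0.62247 mol Si, 1.24494 mol O.
Total oxygen = 2.49279 mol. Normalization factor = 12/2.49279 = 4.81388.
Mg per 12 O = 0.11140 × 4.81388 = 0.536.

0.536 Mg apfu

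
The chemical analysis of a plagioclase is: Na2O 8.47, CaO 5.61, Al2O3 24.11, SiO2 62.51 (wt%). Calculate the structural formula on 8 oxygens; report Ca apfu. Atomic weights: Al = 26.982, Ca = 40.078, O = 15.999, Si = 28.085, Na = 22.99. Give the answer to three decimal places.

Na2O (M=61.979): mol = 0.13666; Na = 0.27332, O = 0.13666.
CaO (M=56.077): mol = 0.10004; Ca = 0.10004, O = 0.10004.
Al2O3 (M=101.961): mol = 0.23646; Al = 0.47292, O = 0.70938.
SiO2 (M=60.083): mol = 1.04039; Si = 1.04039, O = 2.08078.
ΣO = 3.02686; factor = 8/ΣO = 2.64300.
Ca apfu = 0.10004 × 2.64300 = 0.264.

0.264 Ca apfu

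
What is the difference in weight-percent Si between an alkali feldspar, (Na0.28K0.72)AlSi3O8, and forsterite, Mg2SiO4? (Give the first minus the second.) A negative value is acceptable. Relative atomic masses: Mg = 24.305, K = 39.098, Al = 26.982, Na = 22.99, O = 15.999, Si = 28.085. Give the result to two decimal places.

10.81 percentage points

Si in (Na0.28K0.72)AlSi3O8: molar mass 273.817 g/mol; 3×28.085 = 84.255 g → 30.77 wt%.
Si in Mg2SiO4: molar mass 140.691 g/mol; 1×28.085 = 28.085 g → 19.96 wt%.
Difference = 30.77 − 19.96 = 10.81 percentage points.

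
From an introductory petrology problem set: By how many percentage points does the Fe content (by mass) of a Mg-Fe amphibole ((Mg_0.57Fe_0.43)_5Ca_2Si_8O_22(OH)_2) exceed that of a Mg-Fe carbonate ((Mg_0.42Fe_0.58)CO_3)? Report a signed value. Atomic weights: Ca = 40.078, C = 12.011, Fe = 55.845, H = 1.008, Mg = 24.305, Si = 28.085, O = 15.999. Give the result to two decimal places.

Fe in (Mg_0.57Fe_0.43)_5Ca_2Si_8O_22(OH)_2: molar mass 880.164 g/mol; 2.15×55.845 = 120.067 g → 13.64 wt%.
Fe in (Mg_0.42Fe_0.58)CO_3: molar mass 102.606 g/mol; 0.58×55.845 = 32.390 g → 31.57 wt%.
Difference = 13.64 − 31.57 = -17.93 percentage points.

-17.93 percentage points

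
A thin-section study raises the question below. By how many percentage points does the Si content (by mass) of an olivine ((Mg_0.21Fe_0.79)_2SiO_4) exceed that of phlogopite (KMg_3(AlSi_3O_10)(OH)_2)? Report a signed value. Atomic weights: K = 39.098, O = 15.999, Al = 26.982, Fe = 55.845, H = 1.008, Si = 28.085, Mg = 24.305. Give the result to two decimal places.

-5.45 percentage points

Si in (Mg_0.21Fe_0.79)_2SiO_4: molar mass 190.524 g/mol; 1×28.085 = 28.085 g → 14.74 wt%.
Si in KMg_3(AlSi_3O_10)(OH)_2: molar mass 417.254 g/mol; 3×28.085 = 84.255 g → 20.19 wt%.
Difference = 14.74 − 20.19 = -5.45 percentage points.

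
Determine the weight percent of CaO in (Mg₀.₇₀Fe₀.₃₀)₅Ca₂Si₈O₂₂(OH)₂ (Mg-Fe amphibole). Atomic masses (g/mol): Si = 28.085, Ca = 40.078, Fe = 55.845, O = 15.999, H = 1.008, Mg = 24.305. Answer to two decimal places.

13.05 wt%

M((Mg₀.₇₀Fe₀.₃₀)₅Ca₂Si₈O₂₂(OH)₂) = 859.663 g/mol; M(CaO) = 56.077 g/mol.
Moles CaO per formula unit = 2 Ca ÷ 1 = 2.0000.
CaO fraction = (2.0000 × 56.077) / 859.663 = 112.154/859.663 = 0.1305.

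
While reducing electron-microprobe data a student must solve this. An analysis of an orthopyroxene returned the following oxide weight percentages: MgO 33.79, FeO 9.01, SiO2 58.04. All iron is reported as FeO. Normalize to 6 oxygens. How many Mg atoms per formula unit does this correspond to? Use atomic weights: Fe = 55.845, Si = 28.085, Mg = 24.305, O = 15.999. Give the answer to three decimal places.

1.737 Mg apfu

MgO (M=40.304): mol = 0.83838; Mg = 0.83838, O = 0.83838.
FeO (M=71.844): mol = 0.12541; Fe = 0.12541, O = 0.12541.
SiO2 (M=60.083): mol = 0.96600; Si = 0.96600, O = 1.93200.
ΣO = 2.89579; factor = 6/ΣO = 2.07197.
Mg apfu = 0.83838 × 2.07197 = 1.737.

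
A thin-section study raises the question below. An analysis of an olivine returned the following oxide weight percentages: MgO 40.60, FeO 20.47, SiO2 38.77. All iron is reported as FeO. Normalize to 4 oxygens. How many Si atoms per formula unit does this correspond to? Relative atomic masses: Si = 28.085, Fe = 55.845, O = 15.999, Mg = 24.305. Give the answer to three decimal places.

40.60 wt% MgO ÷ 40.304 g/mol = 1.00734 mol, giving 1.00734 Mg and 1.00734 O.
20.47 wt% FeO ÷ 71.844 g/mol = 0.28492 mol, giving 0.28492 Fe and 0.28492 O.
38.77 wt% SiO2 ÷ 60.083 g/mol = 0.64527 mol, giving 0.64527 Si and 1.29054 O.
Oxygen sums to 2.58280; scaling by 4/2.58280 = 1.54871 puts the formula on 4 O.
Si: 0.64527 × 1.54871 = 0.999 atoms per formula unit.

0.999 Si apfu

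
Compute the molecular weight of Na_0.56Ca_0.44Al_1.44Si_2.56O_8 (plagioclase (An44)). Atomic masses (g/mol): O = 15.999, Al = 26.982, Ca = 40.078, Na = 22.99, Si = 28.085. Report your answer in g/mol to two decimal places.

269.25 g/mol

The formula mass is the sum 0.56×22.99 + 0.44×40.078 + 1.44×26.982 + 2.56×28.085 + 8×15.999.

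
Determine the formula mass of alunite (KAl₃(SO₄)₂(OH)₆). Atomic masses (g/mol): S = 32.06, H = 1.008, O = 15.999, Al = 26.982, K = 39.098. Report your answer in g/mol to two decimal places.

The formula mass is the sum 1*39.098 + 3*26.982 + 2*32.06 + 14*15.999 + 6*1.008.

414.20 g/mol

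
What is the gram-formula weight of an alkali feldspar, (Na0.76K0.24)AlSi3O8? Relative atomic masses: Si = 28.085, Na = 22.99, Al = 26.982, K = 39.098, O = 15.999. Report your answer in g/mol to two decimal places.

266.08 g/mol

M = 0.76·22.99 + 0.24·39.098 + 1·26.982 + 3·28.085 + 8·15.999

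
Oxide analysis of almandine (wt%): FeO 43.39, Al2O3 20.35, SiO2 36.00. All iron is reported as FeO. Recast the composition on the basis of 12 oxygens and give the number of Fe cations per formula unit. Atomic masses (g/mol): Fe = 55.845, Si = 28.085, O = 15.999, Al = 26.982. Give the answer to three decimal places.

FeO: 43.39/71.844 = 0.60395 mol → 0.60395 mol Fe, 0.60395 mol O.
Al2O3: 20.35/101.961 = 0.19959 mol → 0.39918 mol Al, 0.59877 mol O.
SiO2: 36.00/60.083 = 0.59917 mol → 0.59917 mol Si, 1.19834 mol O.
Total oxygen = 2.40106 mol. Normalization factor = 12/2.40106 = 4.99779.
Fe per 12 O = 0.60395 × 4.99779 = 3.018.

3.018 Fe apfu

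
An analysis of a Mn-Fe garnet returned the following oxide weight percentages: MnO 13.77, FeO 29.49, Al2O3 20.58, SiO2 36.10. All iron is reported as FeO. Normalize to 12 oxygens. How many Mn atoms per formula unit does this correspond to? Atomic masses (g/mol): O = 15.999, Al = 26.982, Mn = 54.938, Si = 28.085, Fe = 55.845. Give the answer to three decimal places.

13.77 wt% MnO ÷ 70.937 g/mol = 0.19412 mol, giving 0.19412 Mn and 0.19412 O.
29.49 wt% FeO ÷ 71.844 g/mol = 0.41047 mol, giving 0.41047 Fe and 0.41047 O.
20.58 wt% Al2O3 ÷ 101.961 g/mol = 0.20184 mol, giving 0.40368 Al and 0.60552 O.
36.10 wt% SiO2 ÷ 60.083 g/mol = 0.60084 mol, giving 0.60084 Si and 1.20168 O.
Oxygen sums to 2.41179; scaling by 12/2.41179 = 4.97556 puts the formula on 12 O.
Mn: 0.19412 × 4.97556 = 0.966 atoms per formula unit.

0.966 Mn apfu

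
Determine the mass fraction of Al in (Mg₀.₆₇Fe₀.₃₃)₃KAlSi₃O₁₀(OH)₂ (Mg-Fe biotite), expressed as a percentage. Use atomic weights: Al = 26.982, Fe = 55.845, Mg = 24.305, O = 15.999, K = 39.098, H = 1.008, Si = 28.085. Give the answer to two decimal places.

M((Mg₀.₆₇Fe₀.₃₃)₃KAlSi₃O₁₀(OH)₂) = 448.479 g/mol.
Al contributes 1 × 26.982 = 26.982 g per mole.
26.982/448.479 = 0.0602 → 6.02%.

6.02 weight percent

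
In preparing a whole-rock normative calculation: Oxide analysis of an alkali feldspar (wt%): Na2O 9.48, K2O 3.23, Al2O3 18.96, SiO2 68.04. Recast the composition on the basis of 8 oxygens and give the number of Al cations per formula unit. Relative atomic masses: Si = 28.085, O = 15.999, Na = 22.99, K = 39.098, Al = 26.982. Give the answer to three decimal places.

0.988 Al apfu

9.48 wt% Na2O ÷ 61.979 g/mol = 0.15296 mol, giving 0.30592 Na and 0.15296 O.
3.23 wt% K2O ÷ 94.195 g/mol = 0.03429 mol, giving 0.06858 K and 0.03429 O.
18.96 wt% Al2O3 ÷ 101.961 g/mol = 0.18595 mol, giving 0.37190 Al and 0.55785 O.
68.04 wt% SiO2 ÷ 60.083 g/mol = 1.13243 mol, giving 1.13243 Si and 2.26486 O.
Oxygen sums to 3.00996; scaling by 8/3.00996 = 2.65784 puts the formula on 8 O.
Al: 0.37190 × 2.65784 = 0.988 atoms per formula unit.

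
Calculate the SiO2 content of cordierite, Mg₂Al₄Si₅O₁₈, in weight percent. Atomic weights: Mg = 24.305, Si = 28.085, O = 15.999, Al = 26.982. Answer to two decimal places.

51.36 wt%

Formula mass = 584.945 g/mol.
5 Si → 5.0000 mol SiO2 per formula unit; M(SiO2) = 60.083, so SiO2 mass = 300.415 g.
300.415/584.945 × 100 = 51.36 wt%.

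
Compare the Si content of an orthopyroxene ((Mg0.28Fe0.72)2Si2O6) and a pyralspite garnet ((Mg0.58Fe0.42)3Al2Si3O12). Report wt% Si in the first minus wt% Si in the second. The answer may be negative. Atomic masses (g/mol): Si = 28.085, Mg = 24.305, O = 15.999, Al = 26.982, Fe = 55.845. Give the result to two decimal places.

First mineral: 56.170 g Si in 246.192 g formula = 22.82 wt% Si.
Second mineral: 84.255 g Si in 442.862 g formula = 19.03 wt% Si.
22.82% − 19.03% gives a difference of 3.79 percentage points.

3.79 percentage points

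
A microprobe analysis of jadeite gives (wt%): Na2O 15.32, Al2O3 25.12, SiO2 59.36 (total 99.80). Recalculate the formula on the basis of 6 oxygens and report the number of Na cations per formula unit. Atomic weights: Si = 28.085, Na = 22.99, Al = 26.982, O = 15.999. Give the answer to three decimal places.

15.32 wt% Na2O ÷ 61.979 g/mol = 0.24718 mol, giving 0.49436 Na and 0.24718 O.
25.12 wt% Al2O3 ÷ 101.961 g/mol = 0.24637 mol, giving 0.49274 Al and 0.73911 O.
59.36 wt% SiO2 ÷ 60.083 g/mol = 0.98797 mol, giving 0.98797 Si and 1.97594 O.
Oxygen sums to 2.96223; scaling by 6/2.96223 = 2.02550 puts the formula on 6 O.
Na: 0.49436 × 2.02550 = 1.001 atoms per formula unit.

1.001 Na apfu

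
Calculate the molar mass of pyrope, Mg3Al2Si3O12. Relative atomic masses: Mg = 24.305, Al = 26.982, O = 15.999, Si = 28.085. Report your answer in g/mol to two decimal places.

Mg: 3 × 24.305 = 72.9150
Al: 2 × 26.982 = 53.9640
Si: 3 × 28.085 = 84.2550
O: 12 × 15.999 = 191.9880
Summing the contributions gives the formula mass.

403.12 g/mol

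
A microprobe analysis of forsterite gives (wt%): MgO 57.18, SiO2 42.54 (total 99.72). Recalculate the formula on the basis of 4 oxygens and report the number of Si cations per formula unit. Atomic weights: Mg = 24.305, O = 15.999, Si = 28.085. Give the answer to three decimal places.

MgO (M=40.304): mol = 1.41872; Mg = 1.41872, O = 1.41872.
SiO2 (M=60.083): mol = 0.70802; Si = 0.70802, O = 1.41604.
ΣO = 2.83476; factor = 4/ΣO = 1.41105.
Si apfu = 0.70802 × 1.41105 = 0.999.

0.999 Si apfu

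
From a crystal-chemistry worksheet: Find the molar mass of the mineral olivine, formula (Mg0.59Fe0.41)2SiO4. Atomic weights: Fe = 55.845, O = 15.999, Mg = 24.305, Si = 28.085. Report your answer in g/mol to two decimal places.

Mg: 1.18 × 24.305 = 28.6799
Fe: 0.82 × 55.845 = 45.7929
Si: 1 × 28.085 = 28.0850
O: 4 × 15.999 = 63.9960
Summing the contributions gives the formula mass.

166.55 g/mol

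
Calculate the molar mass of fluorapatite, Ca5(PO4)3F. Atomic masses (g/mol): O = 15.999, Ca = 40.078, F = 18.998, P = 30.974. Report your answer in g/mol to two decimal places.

Ca: 5 × 40.078 = 200.3900
P: 3 × 30.974 = 92.9220
O: 12 × 15.999 = 191.9880
F: 1 × 18.998 = 18.9980
Summing the contributions gives the formula mass.

504.30 g/mol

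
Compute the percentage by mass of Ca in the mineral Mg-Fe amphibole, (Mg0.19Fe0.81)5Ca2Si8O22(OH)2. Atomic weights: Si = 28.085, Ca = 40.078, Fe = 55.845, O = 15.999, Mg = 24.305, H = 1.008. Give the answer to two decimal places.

8.53 wt%

M((Mg0.19Fe0.81)5Ca2Si8O22(OH)2) = 940.090 g/mol.
Ca contributes 2 × 40.078 = 80.156 g per mole.
80.156/940.090 = 0.0853 → 8.53%.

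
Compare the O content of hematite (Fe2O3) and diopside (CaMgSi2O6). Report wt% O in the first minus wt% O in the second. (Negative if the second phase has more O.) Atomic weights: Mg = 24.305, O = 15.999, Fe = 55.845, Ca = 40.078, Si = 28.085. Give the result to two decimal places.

-14.27 percentage points

M(Fe2O3) = 159.687 g/mol, so wt% O = 47.997/159.687 × 100 = 30.06%.
M(CaMgSi2O6) = 216.547 g/mol, so wt% O = 95.994/216.547 × 100 = 44.33%.
30.06 − 44.33 = -14.27 pp.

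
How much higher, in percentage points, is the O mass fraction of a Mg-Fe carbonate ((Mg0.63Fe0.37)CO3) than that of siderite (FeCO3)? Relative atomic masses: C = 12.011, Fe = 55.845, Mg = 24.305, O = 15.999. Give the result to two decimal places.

First mineral: 47.997 g O in 95.983 g formula = 50.01 wt% O.
Second mineral: 47.997 g O in 115.853 g formula = 41.43 wt% O.
50.01% − 41.43% gives a difference of 8.58 percentage points.

8.58 percentage points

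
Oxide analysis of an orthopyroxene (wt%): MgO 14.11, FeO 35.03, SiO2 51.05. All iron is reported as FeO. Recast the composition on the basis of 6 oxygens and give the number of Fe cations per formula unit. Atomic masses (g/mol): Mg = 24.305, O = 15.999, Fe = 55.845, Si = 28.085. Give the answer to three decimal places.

1.153 Fe apfu

14.11 wt% MgO ÷ 40.304 g/mol = 0.35009 mol, giving 0.35009 Mg and 0.35009 O.
35.03 wt% FeO ÷ 71.844 g/mol = 0.48758 mol, giving 0.48758 Fe and 0.48758 O.
51.05 wt% SiO2 ÷ 60.083 g/mol = 0.84966 mol, giving 0.84966 Si and 1.69932 O.
Oxygen sums to 2.53699; scaling by 6/2.53699 = 2.36501 puts the formula on 6 O.
Fe: 0.48758 × 2.36501 = 1.153 atoms per formula unit.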